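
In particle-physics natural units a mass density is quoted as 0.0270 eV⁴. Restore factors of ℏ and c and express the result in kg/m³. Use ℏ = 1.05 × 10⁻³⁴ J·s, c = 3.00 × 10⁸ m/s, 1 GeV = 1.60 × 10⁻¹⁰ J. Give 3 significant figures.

6.29 × 10⁻¹⁸ kg/m³

Mass density is [E]/(c²[L]³) = [E]⁴/(ℏ³c⁵).
1 GeV⁴ → 1/(ℏ³c⁵) × (1 GeV in J)⁴ = 2.33 × 10²⁰ kg/m³.
Convert the energy scale: 0.0270 eV⁴ = 2.70 × 10⁻³⁸ GeV⁴.
Result: 2.70 × 10⁻³⁸ × 2.33 × 10²⁰ = 6.29 × 10⁻¹⁸ kg/m³.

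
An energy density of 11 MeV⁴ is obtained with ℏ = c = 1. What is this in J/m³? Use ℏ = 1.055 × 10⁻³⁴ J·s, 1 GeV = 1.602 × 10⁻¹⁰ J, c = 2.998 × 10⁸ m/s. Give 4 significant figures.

2.290 × 10²⁶ J/m³

[E]/[L]³ = [E]⁴/(ℏc)³; restore (ℏc)⁻³.
1 GeV⁴ → 1/(ℏc)³ × (1 GeV in J)⁴ = 2.082 × 10³⁷ J/m³.
Convert the energy scale: 11 MeV⁴ = 1.10 × 10⁻¹¹ GeV⁴.
Result: 1.10 × 10⁻¹¹ × 2.082 × 10³⁷ = 2.290 × 10²⁶ J/m³.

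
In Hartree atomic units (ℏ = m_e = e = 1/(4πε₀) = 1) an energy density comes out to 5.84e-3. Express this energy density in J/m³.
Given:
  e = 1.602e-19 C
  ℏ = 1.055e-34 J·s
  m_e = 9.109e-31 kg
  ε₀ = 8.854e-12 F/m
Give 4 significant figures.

1.711e11 J/m³

One atomic unit of energy density: u_au = E_h/a₀³ = m_e⁴e¹⁰/((4πε₀)⁵ℏ⁸) = 2.929e13 J/m³.
5.84e-3 × 2.929e13 J/m³ = 1.711e11 J/m³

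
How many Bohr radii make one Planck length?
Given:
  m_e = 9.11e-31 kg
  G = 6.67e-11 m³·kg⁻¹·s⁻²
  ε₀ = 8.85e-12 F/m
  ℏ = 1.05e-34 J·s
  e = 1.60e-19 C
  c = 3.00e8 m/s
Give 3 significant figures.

3.06e-25

Planck length: ℓ_P = √(ℏG/c³) = 1.61e-35 m
Bohr radius: a₀ = 4πε₀ℏ²/(m_e e²) = 5.26e-11 m
ratio = 1.61e-35 / 5.26e-11 = 3.06e-25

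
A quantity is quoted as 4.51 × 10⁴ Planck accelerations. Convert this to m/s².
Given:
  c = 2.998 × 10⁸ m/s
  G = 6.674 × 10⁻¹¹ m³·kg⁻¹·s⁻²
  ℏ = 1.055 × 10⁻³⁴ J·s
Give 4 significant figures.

2.508 × 10⁵⁶ m/s²

One Planck acceleration: a_P = √(c⁷/(ℏG)) = 5.560 × 10⁵¹ m/s².
4.51 × 10⁴ × 5.560 × 10⁵¹ m/s² = 2.508 × 10⁵⁶ m/s²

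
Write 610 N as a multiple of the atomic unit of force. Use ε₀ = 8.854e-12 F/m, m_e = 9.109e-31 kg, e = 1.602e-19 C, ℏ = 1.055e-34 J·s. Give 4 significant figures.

7.421e9

atomic unit of force: F_au = E_h/a₀ = m_e²e⁶/((4πε₀)³ℏ⁴) = 8.220e-8 N.
610 / 8.220e-8 = 7.421e9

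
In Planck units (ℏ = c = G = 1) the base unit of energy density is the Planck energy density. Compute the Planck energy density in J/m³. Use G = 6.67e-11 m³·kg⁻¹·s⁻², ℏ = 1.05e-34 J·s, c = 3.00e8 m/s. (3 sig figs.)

4.68e113 J/m³

u_P = c⁷/(ℏG²)
  = 2.19e59 / 4.67e-55
  = 4.68e113 J/m³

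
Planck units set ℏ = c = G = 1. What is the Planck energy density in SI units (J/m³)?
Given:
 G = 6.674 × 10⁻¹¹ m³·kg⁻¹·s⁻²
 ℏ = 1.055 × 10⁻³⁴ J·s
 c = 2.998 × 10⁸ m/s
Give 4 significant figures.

4.632 × 10¹¹³ J/m³

Dimensional analysis gives u_P = c⁷/(ℏG²).
  = 2.177 × 10⁵⁹ / 4.699 × 10⁻⁵⁵
  = 4.632 × 10¹¹³ J/m³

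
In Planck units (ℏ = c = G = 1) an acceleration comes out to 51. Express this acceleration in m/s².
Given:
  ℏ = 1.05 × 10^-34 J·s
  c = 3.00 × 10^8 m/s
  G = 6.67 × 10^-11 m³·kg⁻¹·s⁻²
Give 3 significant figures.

2.85 × 10^53 m/s²

One Planck acceleration: a_P = √(c⁷/(ℏG)) = 5.59 × 10^51 m/s².
51 × 5.59 × 10^51 m/s² = 2.85 × 10^53 m/s²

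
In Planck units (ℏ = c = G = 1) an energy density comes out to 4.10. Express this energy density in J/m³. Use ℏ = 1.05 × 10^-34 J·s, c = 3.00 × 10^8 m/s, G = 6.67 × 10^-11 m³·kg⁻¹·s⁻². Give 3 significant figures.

1.92 × 10^114 J/m³

One Planck energy density: u_P = c⁷/(ℏG²) = 4.68 × 10^113 J/m³.
4.10 × 4.68 × 10^113 J/m³ = 1.92 × 10^114 J/m³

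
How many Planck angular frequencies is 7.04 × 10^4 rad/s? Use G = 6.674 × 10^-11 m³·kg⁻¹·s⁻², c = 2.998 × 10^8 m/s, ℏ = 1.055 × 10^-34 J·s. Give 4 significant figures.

Planck angular frequency: ω_P = √(c⁵/(ℏG)) = 1.855 × 10^43 rad/s.
7.04 × 10^4 / 1.855 × 10^43 = 3.796 × 10^-39

3.796 × 10^-39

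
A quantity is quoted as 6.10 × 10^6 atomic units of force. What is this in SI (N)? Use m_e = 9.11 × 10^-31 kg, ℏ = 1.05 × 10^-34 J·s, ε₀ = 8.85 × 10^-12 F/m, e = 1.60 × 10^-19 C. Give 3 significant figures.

0.508 N

One atomic unit of force: F_au = E_h/a₀ = m_e²e⁶/((4πε₀)³ℏ⁴) = 8.33 × 10^-8 N.
6.10 × 10^6 × 8.33 × 10^-8 N = 0.508 N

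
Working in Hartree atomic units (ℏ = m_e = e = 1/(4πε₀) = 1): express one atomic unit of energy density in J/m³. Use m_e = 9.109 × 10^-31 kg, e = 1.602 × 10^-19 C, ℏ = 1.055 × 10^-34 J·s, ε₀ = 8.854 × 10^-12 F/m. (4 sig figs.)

2.929 × 10^13 J/m³

From ℏ = m_e = e = 1/(4πε₀) = 1 the energy density scale is u_au = E_h/a₀³ = m_e⁴e¹⁰/((4πε₀)⁵ℏ⁸).
E_h = 4.354 × 10^-18 J
a₀ = 5.297 × 10^-11 m
E_h/a₀³ = 2.929 × 10^13 J/m³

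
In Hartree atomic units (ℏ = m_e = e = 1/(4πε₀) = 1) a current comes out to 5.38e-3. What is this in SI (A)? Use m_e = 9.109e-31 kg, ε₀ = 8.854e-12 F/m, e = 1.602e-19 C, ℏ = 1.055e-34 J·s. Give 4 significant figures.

3.557e-5 A

One atomic unit of electric current: I_au = e E_h/ℏ = m_e e⁵/((4πε₀)²ℏ³) = 6.612e-3 A.
5.38e-3 × 6.612e-3 A = 3.557e-5 A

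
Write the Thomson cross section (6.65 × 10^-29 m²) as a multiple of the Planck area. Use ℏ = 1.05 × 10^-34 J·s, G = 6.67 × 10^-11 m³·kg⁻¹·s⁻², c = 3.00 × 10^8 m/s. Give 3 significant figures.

2.56 × 10^41

Planck area: A_P = ℏG/c³ = 2.59 × 10^-70 m².
6.65 × 10^-29 / 2.59 × 10^-70 = 2.56 × 10^41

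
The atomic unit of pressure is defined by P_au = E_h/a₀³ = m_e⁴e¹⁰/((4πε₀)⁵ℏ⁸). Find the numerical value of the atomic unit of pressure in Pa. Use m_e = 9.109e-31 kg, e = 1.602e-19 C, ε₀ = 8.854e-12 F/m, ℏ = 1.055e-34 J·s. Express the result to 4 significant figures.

2.929e13 Pa

P_au = E_h/a₀³ = m_e⁴e¹⁰/((4πε₀)⁵ℏ⁸)
E_h = 4.354e-18 J
a₀ = 5.297e-11 m
E_h/a₀³ = 2.929e13 Pa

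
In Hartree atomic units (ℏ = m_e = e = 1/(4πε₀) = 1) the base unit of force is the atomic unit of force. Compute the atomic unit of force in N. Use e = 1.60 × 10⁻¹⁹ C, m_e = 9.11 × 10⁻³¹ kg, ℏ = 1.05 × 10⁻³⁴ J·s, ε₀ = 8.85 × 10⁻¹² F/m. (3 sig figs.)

F_au = E_h/a₀ = m_e²e⁶/((4πε₀)³ℏ⁴)
E_h = 4.38 × 10⁻¹⁸ J
a₀ = 5.26 × 10⁻¹¹ m
E_h/a₀ = 8.33 × 10⁻⁸ N

8.33 × 10⁻⁸ N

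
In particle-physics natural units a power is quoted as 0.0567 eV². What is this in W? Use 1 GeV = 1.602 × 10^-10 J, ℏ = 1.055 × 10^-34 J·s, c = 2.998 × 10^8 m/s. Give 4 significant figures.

Power is [E]/[T] = [E]²/ℏ.
1 GeV² → 1/ℏ × (1 GeV in J)² = 2.433 × 10^14 W.
Convert the energy scale: 0.0567 eV² = 5.67 × 10^-20 GeV².
Result: 5.67 × 10^-20 × 2.433 × 10^14 = 1.379 × 10^-5 W.

1.379 × 10^-5 W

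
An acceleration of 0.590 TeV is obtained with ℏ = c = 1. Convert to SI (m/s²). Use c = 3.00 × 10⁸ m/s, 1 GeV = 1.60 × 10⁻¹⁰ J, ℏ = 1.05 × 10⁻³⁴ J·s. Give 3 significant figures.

2.70 × 10³⁵ m/s²

Acceleration is [L]/[T]² = c·[E]/ℏ.
1 GeV → c/ℏ × (1 GeV in J) = 4.57 × 10³² m/s².
Convert the energy scale: 0.590 TeV = 590 GeV.
Result: 590 × 4.57 × 10³² = 2.70 × 10³⁵ m/s².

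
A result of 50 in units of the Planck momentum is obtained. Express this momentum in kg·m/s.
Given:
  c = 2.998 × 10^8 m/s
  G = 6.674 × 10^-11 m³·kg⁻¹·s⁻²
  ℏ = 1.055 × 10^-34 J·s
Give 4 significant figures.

One Planck momentum: p_P = √(ℏc³/G) = 6.527 kg·m/s.
50 × 6.527 kg·m/s = 326.3 kg·m/s

326.3 kg·m/s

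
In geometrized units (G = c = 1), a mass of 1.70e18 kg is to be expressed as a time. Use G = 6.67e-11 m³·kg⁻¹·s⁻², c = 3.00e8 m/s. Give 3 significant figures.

4.20e-18 s

Mass → time via G/c³.
1.70e18 kg × (G/c³) = 4.20e-18 s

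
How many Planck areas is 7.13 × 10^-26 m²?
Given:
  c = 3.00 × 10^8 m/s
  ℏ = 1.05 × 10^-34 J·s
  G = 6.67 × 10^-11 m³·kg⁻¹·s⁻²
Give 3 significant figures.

Planck area: A_P = ℏG/c³ = 2.59 × 10^-70 m².
7.13 × 10^-26 / 2.59 × 10^-70 = 2.75 × 10^44

2.75 × 10^44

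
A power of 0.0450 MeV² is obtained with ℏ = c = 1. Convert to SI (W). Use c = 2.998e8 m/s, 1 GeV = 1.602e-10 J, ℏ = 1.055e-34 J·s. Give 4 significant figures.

1.095e7 W

Power is [E]/[T] = [E]²/ℏ.
1 GeV² → 1/ℏ × (1 GeV in J)² = 2.433e14 W.
Convert the energy scale: 0.0450 MeV² = 4.50e-8 GeV².
Result: 4.50e-8 × 2.433e14 = 1.095e7 W.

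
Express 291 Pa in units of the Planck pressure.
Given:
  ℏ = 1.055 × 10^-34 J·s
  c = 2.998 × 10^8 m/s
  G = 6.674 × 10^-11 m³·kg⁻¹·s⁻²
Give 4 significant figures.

Planck pressure: p_P = c⁷/(ℏG²) = 4.632 × 10^113 Pa.
291 / 4.632 × 10^113 = 6.282 × 10^-112

6.282 × 10^-112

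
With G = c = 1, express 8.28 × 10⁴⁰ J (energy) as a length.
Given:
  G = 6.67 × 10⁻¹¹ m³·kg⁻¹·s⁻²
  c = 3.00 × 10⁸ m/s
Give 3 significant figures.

6.82 × 10⁻⁴ m

Energy → length via G/c⁴.
8.28 × 10⁴⁰ J × (G/c⁴) = 6.82 × 10⁻⁴ m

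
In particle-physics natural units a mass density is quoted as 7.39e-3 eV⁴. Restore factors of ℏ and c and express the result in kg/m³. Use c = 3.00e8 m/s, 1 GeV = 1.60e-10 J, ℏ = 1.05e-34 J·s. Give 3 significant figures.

Mass density is [E]/(c²[L]³) = [E]⁴/(ℏ³c⁵).
1 GeV⁴ → 1/(ℏ³c⁵) × (1 GeV in J)⁴ = 2.33e20 kg/m³.
Convert the energy scale: 7.39e-3 eV⁴ = 7.39e-39 GeV⁴.
Result: 7.39e-39 × 2.33e20 = 1.72e-18 kg/m³.

1.72e-18 kg/m³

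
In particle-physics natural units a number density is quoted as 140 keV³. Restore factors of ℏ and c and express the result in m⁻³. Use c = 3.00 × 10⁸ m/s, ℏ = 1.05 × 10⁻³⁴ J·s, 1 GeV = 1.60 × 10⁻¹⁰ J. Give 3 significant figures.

1.83 × 10³¹ m⁻³

Number density is [L]⁻³ = [E]³/(ℏc)³.
1 GeV³ → 1/(ℏc)³ × (1 GeV in J)³ = 1.31 × 10⁴⁷ m⁻³.
Convert the energy scale: 140 keV³ = 1.40 × 10⁻¹⁶ GeV³.
Result: 1.40 × 10⁻¹⁶ × 1.31 × 10⁴⁷ = 1.83 × 10³¹ m⁻³.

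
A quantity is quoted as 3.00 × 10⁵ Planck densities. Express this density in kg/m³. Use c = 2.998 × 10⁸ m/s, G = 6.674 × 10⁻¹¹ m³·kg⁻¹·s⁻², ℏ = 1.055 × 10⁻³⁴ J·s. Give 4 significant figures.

1.546 × 10¹⁰² kg/m³

One Planck density: ρ_P = c⁵/(ℏG²) = 5.154 × 10⁹⁶ kg/m³.
3.00 × 10⁵ × 5.154 × 10⁹⁶ kg/m³ = 1.546 × 10¹⁰² kg/m³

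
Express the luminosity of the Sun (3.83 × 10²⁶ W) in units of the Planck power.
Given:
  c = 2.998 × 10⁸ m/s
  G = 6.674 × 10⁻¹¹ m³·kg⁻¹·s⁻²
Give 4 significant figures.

Planck power: P_P = c⁵/G = 3.629 × 10⁵² W.
3.83 × 10²⁶ / 3.629 × 10⁵² = 1.055 × 10⁻²⁶

1.055 × 10⁻²⁶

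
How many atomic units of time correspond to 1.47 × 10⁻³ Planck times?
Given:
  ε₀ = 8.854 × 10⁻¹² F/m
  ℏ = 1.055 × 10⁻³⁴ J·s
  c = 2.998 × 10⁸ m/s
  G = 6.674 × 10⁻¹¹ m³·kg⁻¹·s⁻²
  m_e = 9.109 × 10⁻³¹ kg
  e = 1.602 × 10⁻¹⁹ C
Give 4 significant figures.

Planck time: t_P = √(ℏG/c⁵) = 5.392 × 10⁻⁴⁴ s
atomic unit of time: τ_au = (4πε₀)²ℏ³/(m_e e⁴) = 2.423 × 10⁻¹⁷ s
1.47 × 10⁻³ × 5.392 × 10⁻⁴⁴ / 2.423 × 10⁻¹⁷ = 3.271 × 10⁻³⁰

3.271 × 10⁻³⁰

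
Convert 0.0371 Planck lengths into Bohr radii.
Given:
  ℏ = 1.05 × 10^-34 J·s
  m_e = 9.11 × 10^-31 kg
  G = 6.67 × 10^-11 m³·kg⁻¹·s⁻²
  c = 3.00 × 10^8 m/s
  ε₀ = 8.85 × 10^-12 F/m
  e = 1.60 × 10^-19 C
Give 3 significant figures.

1.14 × 10^-26

Planck length: ℓ_P = √(ℏG/c³) = 1.61 × 10^-35 m
Bohr radius: a₀ = 4πε₀ℏ²/(m_e e²) = 5.26 × 10^-11 m
0.0371 × 1.61 × 10^-35 / 5.26 × 10^-11 = 1.14 × 10^-26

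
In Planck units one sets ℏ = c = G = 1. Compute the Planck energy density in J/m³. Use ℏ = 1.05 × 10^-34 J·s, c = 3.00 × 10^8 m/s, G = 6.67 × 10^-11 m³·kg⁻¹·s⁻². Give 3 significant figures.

u_P = c⁷/(ℏG²)
  = 2.19 × 10^59 / 4.67 × 10^-55
  = 4.68 × 10^113 J/m³

4.68 × 10^113 J/m³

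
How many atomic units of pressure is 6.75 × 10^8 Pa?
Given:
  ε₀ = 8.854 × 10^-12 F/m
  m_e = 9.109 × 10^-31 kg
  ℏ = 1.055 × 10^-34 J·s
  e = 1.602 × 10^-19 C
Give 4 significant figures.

2.304 × 10^-5

atomic unit of pressure: P_au = E_h/a₀³ = m_e⁴e¹⁰/((4πε₀)⁵ℏ⁸) = 2.929 × 10^13 Pa.
6.75 × 10^8 / 2.929 × 10^13 = 2.304 × 10^-5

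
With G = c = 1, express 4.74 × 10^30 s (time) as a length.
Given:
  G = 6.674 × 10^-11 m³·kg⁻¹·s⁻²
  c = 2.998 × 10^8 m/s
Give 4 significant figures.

Time → length via c.
4.74 × 10^30 s × (c) = 1.421 × 10^39 m

1.421 × 10^39 m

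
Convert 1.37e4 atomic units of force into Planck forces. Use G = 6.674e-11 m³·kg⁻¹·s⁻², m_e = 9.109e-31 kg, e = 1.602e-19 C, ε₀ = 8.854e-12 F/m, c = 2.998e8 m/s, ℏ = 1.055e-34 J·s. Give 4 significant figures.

atomic unit of force: F_au = E_h/a₀ = m_e²e⁶/((4πε₀)³ℏ⁴) = 8.220e-8 N
Planck force: F_P = c⁴/G = 1.210e44 N
1.37e4 × 8.220e-8 / 1.210e44 = 9.303e-48

9.303e-48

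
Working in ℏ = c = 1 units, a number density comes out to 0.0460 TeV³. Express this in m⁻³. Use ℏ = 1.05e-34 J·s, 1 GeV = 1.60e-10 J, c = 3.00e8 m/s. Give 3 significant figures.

Number density is [L]⁻³ = [E]³/(ℏc)³.
1 GeV³ → 1/(ℏc)³ × (1 GeV in J)³ = 1.31e47 m⁻³.
Convert the energy scale: 0.0460 TeV³ = 4.60e7 GeV³.
Result: 4.60e7 × 1.31e47 = 6.03e54 m⁻³.

6.03e54 m⁻³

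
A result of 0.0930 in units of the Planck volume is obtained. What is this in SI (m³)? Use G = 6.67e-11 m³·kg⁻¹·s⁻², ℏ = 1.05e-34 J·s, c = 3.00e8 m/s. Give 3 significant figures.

One Planck volume: V_P = (ℏG/c³)^(3/2) = 4.18e-105 m³.
0.0930 × 4.18e-105 m³ = 3.89e-106 m³

3.89e-106 m³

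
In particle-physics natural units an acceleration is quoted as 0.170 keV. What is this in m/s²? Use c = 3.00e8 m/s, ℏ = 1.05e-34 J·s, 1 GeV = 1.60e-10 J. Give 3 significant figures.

Acceleration is [L]/[T]² = c·[E]/ℏ.
1 GeV → c/ℏ × (1 GeV in J) = 4.57e32 m/s².
Convert the energy scale: 0.170 keV = 1.70e-7 GeV.
Result: 1.70e-7 × 4.57e32 = 7.77e25 m/s².

7.77e25 m/s²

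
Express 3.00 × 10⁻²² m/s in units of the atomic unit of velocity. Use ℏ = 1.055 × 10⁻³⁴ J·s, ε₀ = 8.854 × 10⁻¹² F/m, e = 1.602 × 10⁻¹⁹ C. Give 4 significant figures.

1.372 × 10⁻²⁸

atomic unit of velocity: v_au = e²/(4πε₀ℏ) = 2.186 × 10⁶ m/s.
3.00 × 10⁻²² / 2.186 × 10⁶ = 1.372 × 10⁻²⁸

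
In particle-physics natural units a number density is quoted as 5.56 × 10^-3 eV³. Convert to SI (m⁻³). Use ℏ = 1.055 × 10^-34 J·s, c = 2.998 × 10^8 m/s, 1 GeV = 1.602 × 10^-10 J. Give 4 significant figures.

7.225 × 10^17 m⁻³

Number density is [L]⁻³ = [E]³/(ℏc)³.
1 GeV³ → 1/(ℏc)³ × (1 GeV in J)³ = 1.299 × 10^47 m⁻³.
Convert the energy scale: 5.56 × 10^-3 eV³ = 5.56 × 10^-30 GeV³.
Result: 5.56 × 10^-30 × 1.299 × 10^47 = 7.225 × 10^17 m⁻³.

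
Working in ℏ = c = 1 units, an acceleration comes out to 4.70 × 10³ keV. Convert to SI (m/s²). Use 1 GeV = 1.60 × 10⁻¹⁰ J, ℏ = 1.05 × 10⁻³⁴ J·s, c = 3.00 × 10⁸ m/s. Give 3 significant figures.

2.15 × 10³⁰ m/s²

Acceleration is [L]/[T]² = c·[E]/ℏ.
1 GeV → c/ℏ × (1 GeV in J) = 4.57 × 10³² m/s².
Convert the energy scale: 4.70 × 10³ keV = 4.70 × 10⁻³ GeV.
Result: 4.70 × 10⁻³ × 4.57 × 10³² = 2.15 × 10³⁰ m/s².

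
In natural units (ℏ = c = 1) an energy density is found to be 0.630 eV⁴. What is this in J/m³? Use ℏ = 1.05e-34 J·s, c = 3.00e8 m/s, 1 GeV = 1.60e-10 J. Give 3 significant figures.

[E]/[L]³ = [E]⁴/(ℏc)³; restore (ℏc)⁻³.
1 GeV⁴ → 1/(ℏc)³ × (1 GeV in J)⁴ = 2.10e37 J/m³.
Convert the energy scale: 0.630 eV⁴ = 6.30e-37 GeV⁴.
Result: 6.30e-37 × 2.10e37 = 13.2 J/m³.

13.2 J/m³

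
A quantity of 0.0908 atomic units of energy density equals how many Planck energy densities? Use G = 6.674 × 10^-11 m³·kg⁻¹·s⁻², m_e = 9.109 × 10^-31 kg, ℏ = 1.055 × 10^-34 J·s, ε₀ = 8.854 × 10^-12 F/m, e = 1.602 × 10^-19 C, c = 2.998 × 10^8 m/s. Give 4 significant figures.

5.742 × 10^-102

atomic unit of energy density: u_au = E_h/a₀³ = m_e⁴e¹⁰/((4πε₀)⁵ℏ⁸) = 2.929 × 10^13 J/m³
Planck energy density: u_P = c⁷/(ℏG²) = 4.632 × 10^113 J/m³
0.0908 × 2.929 × 10^13 / 4.632 × 10^113 = 5.742 × 10^-102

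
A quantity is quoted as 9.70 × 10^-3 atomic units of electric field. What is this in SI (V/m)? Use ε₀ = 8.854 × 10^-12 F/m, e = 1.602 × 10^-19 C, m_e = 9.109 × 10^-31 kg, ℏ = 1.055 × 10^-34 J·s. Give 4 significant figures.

4.977 × 10^9 V/m

One atomic unit of electric field: E_au = E_h/(e a₀) = m_e²e⁵/((4πε₀)³ℏ⁴) = 5.131 × 10^11 V/m.
9.70 × 10^-3 × 5.131 × 10^11 V/m = 4.977 × 10^9 V/m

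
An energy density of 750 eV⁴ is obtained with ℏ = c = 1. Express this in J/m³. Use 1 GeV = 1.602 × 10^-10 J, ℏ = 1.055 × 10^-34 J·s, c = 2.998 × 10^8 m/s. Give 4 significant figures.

1.561 × 10^4 J/m³

[E]/[L]³ = [E]⁴/(ℏc)³; restore (ℏc)⁻³.
1 GeV⁴ → 1/(ℏc)³ × (1 GeV in J)⁴ = 2.082 × 10^37 J/m³.
Convert the energy scale: 750 eV⁴ = 7.50 × 10^-34 GeV⁴.
Result: 7.50 × 10^-34 × 2.082 × 10^37 = 1.561 × 10^4 J/m³.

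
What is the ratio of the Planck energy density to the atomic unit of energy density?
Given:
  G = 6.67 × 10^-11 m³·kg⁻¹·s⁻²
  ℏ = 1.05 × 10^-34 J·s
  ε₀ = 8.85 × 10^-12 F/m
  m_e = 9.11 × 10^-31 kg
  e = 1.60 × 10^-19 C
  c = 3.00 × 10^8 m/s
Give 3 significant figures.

Planck energy density: u_P = c⁷/(ℏG²) = 4.68 × 10^113 J/m³
atomic unit of energy density: u_au = E_h/a₀³ = m_e⁴e¹⁰/((4πε₀)⁵ℏ⁸) = 3.01 × 10^13 J/m³
ratio = 4.68 × 10^113 / 3.01 × 10^13 = 1.55 × 10^100

1.55 × 10^100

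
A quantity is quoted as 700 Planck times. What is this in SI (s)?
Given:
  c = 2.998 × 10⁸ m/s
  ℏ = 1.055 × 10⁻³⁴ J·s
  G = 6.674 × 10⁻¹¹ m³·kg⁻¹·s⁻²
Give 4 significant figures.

One Planck time: t_P = √(ℏG/c⁵) = 5.392 × 10⁻⁴⁴ s.
700 × 5.392 × 10⁻⁴⁴ s = 3.774 × 10⁻⁴¹ s

3.774 × 10⁻⁴¹ s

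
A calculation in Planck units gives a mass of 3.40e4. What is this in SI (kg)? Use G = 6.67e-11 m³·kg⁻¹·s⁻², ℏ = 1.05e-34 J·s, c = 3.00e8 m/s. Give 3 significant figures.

7.39e-4 kg

One Planck mass: m_P = √(ℏc/G) = 2.17e-8 kg.
3.40e4 × 2.17e-8 kg = 7.39e-4 kg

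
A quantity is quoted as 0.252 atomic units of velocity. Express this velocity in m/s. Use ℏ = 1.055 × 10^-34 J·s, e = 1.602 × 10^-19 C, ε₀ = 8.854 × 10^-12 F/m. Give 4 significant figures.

One atomic unit of velocity: v_au = e²/(4πε₀ℏ) = 2.186 × 10^6 m/s.
0.252 × 2.186 × 10^6 m/s = 5.510 × 10^5 m/s

5.510 × 10^5 m/s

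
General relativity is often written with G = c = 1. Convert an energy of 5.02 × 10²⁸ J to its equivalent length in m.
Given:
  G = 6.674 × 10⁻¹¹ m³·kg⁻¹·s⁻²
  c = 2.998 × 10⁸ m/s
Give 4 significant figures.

4.147 × 10⁻¹⁶ m

Energy → length via G/c⁴.
5.02 × 10²⁸ J × (G/c⁴) = 4.147 × 10⁻¹⁶ m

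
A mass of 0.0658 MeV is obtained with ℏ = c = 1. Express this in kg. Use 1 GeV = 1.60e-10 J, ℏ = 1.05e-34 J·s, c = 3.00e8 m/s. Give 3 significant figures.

Mass is [E]/c²; divide by c².
1 GeV → 1/c² × (1 GeV in J) = 1.78e-27 kg.
Convert the energy scale: 0.0658 MeV = 6.58e-5 GeV.
Result: 6.58e-5 × 1.78e-27 = 1.17e-31 kg.

1.17e-31 kg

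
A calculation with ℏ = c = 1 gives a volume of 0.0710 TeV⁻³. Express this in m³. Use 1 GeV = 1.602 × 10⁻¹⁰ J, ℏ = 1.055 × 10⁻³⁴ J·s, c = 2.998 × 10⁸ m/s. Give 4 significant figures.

Volume is [L]³ = [E]⁻³·(ℏc)³.
1 GeV⁻³ → (ℏc)³ × (1 GeV in J)⁻³ = 7.696 × 10⁻⁴⁸ m³.
Convert the energy scale: 0.0710 TeV⁻³ = 7.10 × 10⁻¹¹ GeV⁻³.
Result: 7.10 × 10⁻¹¹ × 7.696 × 10⁻⁴⁸ = 5.464 × 10⁻⁵⁸ m³.

5.464 × 10⁻⁵⁸ m³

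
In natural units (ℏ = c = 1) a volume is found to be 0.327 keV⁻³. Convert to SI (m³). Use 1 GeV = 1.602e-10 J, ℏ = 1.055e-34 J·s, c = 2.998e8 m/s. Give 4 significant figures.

Volume is [L]³ = [E]⁻³·(ℏc)³.
1 GeV⁻³ → (ℏc)³ × (1 GeV in J)⁻³ = 7.696e-48 m³.
Convert the energy scale: 0.327 keV⁻³ = 3.27e17 GeV⁻³.
Result: 3.27e17 × 7.696e-48 = 2.517e-30 m³.

2.517e-30 m³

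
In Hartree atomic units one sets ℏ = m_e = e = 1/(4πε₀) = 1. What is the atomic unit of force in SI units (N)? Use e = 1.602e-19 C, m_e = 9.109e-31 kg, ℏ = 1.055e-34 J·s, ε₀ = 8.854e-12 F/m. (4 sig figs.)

8.220e-8 N

F_au = E_h/a₀ = m_e²e⁶/((4πε₀)³ℏ⁴)
E_h = 4.354e-18 J
a₀ = 5.297e-11 m
E_h/a₀ = 8.220e-8 N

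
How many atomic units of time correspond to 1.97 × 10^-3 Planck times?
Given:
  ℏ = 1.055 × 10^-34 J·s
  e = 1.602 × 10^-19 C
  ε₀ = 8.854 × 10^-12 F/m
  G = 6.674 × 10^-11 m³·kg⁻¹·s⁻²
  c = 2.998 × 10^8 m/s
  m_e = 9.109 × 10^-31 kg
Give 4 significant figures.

4.384 × 10^-30

Planck time: t_P = √(ℏG/c⁵) = 5.392 × 10^-44 s
atomic unit of time: τ_au = (4πε₀)²ℏ³/(m_e e⁴) = 2.423 × 10^-17 s
1.97 × 10^-3 × 5.392 × 10^-44 / 2.423 × 10^-17 = 4.384 × 10^-30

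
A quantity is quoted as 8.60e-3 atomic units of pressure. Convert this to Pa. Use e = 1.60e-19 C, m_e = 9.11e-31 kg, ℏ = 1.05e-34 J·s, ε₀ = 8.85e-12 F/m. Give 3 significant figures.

2.59e11 Pa

One atomic unit of pressure: P_au = E_h/a₀³ = m_e⁴e¹⁰/((4πε₀)⁵ℏ⁸) = 3.01e13 Pa.
8.60e-3 × 3.01e13 Pa = 2.59e11 Pa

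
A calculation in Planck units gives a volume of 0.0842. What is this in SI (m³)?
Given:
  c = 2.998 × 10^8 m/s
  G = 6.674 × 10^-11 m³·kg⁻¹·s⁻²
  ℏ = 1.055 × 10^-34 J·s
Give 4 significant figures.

3.557 × 10^-106 m³

One Planck volume: V_P = (ℏG/c³)^(3/2) = 4.224 × 10^-105 m³.
0.0842 × 4.224 × 10^-105 m³ = 3.557 × 10^-106 m³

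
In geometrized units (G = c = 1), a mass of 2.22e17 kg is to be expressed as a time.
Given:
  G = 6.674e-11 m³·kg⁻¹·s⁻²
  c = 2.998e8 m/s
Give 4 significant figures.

5.499e-19 s

Mass → time via G/c³.
2.22e17 kg × (G/c³) = 5.499e-19 s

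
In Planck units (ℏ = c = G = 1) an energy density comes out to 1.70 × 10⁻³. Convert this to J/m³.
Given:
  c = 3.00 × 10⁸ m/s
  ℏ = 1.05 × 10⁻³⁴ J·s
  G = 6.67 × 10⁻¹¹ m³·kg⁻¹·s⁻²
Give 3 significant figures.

7.96 × 10¹¹⁰ J/m³

One Planck energy density: u_P = c⁷/(ℏG²) = 4.68 × 10¹¹³ J/m³.
1.70 × 10⁻³ × 4.68 × 10¹¹³ J/m³ = 7.96 × 10¹¹⁰ J/m³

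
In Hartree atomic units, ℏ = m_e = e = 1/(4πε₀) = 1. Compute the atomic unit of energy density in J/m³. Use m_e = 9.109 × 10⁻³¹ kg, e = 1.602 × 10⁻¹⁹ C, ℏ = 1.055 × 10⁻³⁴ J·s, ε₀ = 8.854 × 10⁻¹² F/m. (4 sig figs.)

2.929 × 10¹³ J/m³

Dimensional analysis gives u_au = E_h/a₀³ = m_e⁴e¹⁰/((4πε₀)⁵ℏ⁸).
E_h = 4.354 × 10⁻¹⁸ J
a₀ = 5.297 × 10⁻¹¹ m
E_h/a₀³ = 2.929 × 10¹³ J/m³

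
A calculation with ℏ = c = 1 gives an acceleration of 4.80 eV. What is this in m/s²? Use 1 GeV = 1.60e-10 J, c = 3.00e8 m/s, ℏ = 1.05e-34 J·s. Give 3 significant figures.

2.19e24 m/s²

Acceleration is [L]/[T]² = c·[E]/ℏ.
1 GeV → c/ℏ × (1 GeV in J) = 4.57e32 m/s².
Convert the energy scale: 4.80 eV = 4.80e-9 GeV.
Result: 4.80e-9 × 4.57e32 = 2.19e24 m/s².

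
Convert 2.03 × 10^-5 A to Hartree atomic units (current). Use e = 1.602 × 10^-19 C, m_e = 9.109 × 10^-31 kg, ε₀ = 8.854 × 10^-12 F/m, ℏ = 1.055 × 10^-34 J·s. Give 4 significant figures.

3.070 × 10^-3

atomic unit of electric current: I_au = e E_h/ℏ = m_e e⁵/((4πε₀)²ℏ³) = 6.612 × 10^-3 A.
2.03 × 10^-5 / 6.612 × 10^-3 = 3.070 × 10^-3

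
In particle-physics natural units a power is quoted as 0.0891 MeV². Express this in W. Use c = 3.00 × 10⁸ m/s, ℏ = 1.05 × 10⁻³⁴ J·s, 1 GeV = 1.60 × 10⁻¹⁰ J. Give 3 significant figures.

2.17 × 10⁷ W

Power is [E]/[T] = [E]²/ℏ.
1 GeV² → 1/ℏ × (1 GeV in J)² = 2.44 × 10¹⁴ W.
Convert the energy scale: 0.0891 MeV² = 8.91 × 10⁻⁸ GeV².
Result: 8.91 × 10⁻⁸ × 2.44 × 10¹⁴ = 2.17 × 10⁷ W.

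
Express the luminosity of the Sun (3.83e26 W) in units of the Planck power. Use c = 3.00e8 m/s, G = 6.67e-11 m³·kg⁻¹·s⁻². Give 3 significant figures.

Planck power: P_P = c⁵/G = 3.64e52 W.
3.83e26 / 3.64e52 = 1.05e-26

1.05e-26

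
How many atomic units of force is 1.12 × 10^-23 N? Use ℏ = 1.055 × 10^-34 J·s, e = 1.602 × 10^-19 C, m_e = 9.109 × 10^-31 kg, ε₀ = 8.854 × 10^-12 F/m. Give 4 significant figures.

atomic unit of force: F_au = E_h/a₀ = m_e²e⁶/((4πε₀)³ℏ⁴) = 8.220 × 10^-8 N.
1.12 × 10^-23 / 8.220 × 10^-8 = 1.363 × 10^-16

1.363 × 10^-16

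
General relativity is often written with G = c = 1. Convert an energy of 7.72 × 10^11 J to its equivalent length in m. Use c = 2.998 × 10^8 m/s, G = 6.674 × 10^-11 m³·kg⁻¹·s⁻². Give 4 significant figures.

Energy → length via G/c⁴.
7.72 × 10^11 J × (G/c⁴) = 6.378 × 10^-33 m

6.378 × 10^-33 m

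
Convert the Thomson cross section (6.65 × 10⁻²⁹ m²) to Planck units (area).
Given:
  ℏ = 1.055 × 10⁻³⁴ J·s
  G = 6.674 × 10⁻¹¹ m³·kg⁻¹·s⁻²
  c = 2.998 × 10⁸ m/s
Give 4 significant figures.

Planck area: A_P = ℏG/c³ = 2.613 × 10⁻⁷⁰ m².
6.65 × 10⁻²⁹ / 2.613 × 10⁻⁷⁰ = 2.545 × 10⁴¹

2.545 × 10⁴¹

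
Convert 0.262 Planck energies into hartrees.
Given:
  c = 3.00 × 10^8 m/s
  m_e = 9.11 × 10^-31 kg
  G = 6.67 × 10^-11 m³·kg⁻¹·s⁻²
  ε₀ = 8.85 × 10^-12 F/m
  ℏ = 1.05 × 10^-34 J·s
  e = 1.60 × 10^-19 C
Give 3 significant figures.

1.17 × 10^26

Planck energy: E_P = √(ℏc⁵/G) = 1.96 × 10^9 J
hartree: E_h = m_e e⁴/(4πε₀ℏ)² = 4.38 × 10^-18 J
0.262 × 1.96 × 10^9 / 4.38 × 10^-18 = 1.17 × 10^26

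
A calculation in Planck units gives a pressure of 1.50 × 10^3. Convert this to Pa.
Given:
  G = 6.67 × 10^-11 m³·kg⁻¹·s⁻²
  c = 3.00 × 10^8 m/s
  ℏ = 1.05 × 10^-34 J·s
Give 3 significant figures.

7.02 × 10^116 Pa

One Planck pressure: p_P = c⁷/(ℏG²) = 4.68 × 10^113 Pa.
1.50 × 10^3 × 4.68 × 10^113 Pa = 7.02 × 10^116 Pa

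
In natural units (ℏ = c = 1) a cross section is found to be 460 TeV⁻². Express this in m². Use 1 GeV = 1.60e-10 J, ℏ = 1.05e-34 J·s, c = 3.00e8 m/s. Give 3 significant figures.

Area is [L]² = [E]⁻²·(ℏc)²; restore (ℏc)².
1 GeV⁻² → (ℏc)² × (1 GeV in J)⁻² = 3.88e-32 m².
Convert the energy scale: 460 TeV⁻² = 4.60e-4 GeV⁻².
Result: 4.60e-4 × 3.88e-32 = 1.78e-35 m².

1.78e-35 m²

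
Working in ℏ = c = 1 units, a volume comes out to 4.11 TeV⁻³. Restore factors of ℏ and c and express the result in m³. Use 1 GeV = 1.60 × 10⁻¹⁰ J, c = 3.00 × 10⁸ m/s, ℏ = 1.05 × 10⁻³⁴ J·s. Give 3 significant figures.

3.14 × 10⁻⁵⁶ m³

Volume is [L]³ = [E]⁻³·(ℏc)³.
1 GeV⁻³ → (ℏc)³ × (1 GeV in J)⁻³ = 7.63 × 10⁻⁴⁸ m³.
Convert the energy scale: 4.11 TeV⁻³ = 4.11 × 10⁻⁹ GeV⁻³.
Result: 4.11 × 10⁻⁹ × 7.63 × 10⁻⁴⁸ = 3.14 × 10⁻⁵⁶ m³.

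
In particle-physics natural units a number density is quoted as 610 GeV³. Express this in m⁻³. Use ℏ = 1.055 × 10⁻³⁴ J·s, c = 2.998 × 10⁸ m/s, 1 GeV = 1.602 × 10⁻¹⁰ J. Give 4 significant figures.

Number density is [L]⁻³ = [E]³/(ℏc)³.
1 GeV³ → 1/(ℏc)³ × (1 GeV in J)³ = 1.299 × 10⁴⁷ m⁻³.
Result: 610 × 1.299 × 10⁴⁷ = 7.926 × 10⁴⁹ m⁻³.

7.926 × 10⁴⁹ m⁻³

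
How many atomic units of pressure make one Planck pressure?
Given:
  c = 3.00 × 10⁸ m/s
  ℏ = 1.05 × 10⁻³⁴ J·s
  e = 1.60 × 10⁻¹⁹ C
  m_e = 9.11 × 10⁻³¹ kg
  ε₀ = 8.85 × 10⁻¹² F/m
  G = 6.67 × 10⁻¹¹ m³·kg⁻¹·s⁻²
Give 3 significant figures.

1.55 × 10¹⁰⁰

Planck pressure: p_P = c⁷/(ℏG²) = 4.68 × 10¹¹³ Pa
atomic unit of pressure: P_au = E_h/a₀³ = m_e⁴e¹⁰/((4πε₀)⁵ℏ⁸) = 3.01 × 10¹³ Pa
ratio = 4.68 × 10¹¹³ / 3.01 × 10¹³ = 1.55 × 10¹⁰⁰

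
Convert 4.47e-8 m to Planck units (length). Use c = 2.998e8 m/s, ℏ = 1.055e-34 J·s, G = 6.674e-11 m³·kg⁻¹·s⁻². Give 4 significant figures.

Planck length: ℓ_P = √(ℏG/c³) = 1.616e-35 m.
4.47e-8 / 1.616e-35 = 2.765e27

2.765e27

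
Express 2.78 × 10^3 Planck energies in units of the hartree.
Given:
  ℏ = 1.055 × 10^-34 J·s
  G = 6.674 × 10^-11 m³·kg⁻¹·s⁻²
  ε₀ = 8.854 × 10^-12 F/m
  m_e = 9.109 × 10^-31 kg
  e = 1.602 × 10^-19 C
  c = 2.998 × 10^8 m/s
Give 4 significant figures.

Planck energy: E_P = √(ℏc⁵/G) = 1.957 × 10^9 J
hartree: E_h = m_e e⁴/(4πε₀ℏ)² = 4.354 × 10^-18 J
2.78 × 10^3 × 1.957 × 10^9 / 4.354 × 10^-18 = 1.249 × 10^30

1.249 × 10^30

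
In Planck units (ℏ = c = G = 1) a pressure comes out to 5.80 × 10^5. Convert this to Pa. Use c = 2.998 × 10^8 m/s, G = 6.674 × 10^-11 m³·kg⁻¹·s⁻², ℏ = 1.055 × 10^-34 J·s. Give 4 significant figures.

One Planck pressure: p_P = c⁷/(ℏG²) = 4.632 × 10^113 Pa.
5.80 × 10^5 × 4.632 × 10^113 Pa = 2.687 × 10^119 Pa

2.687 × 10^119 Pa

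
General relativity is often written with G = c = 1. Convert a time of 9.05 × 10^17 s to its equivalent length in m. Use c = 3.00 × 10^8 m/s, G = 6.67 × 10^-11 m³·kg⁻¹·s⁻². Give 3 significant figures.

2.71 × 10^26 m

Time → length via c.
9.05 × 10^17 s × (c) = 2.71 × 10^26 m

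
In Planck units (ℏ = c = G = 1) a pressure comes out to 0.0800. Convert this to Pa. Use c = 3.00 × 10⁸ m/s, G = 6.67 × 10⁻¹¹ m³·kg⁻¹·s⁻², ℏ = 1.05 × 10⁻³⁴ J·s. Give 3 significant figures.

One Planck pressure: p_P = c⁷/(ℏG²) = 4.68 × 10¹¹³ Pa.
0.0800 × 4.68 × 10¹¹³ Pa = 3.75 × 10¹¹² Pa

3.75 × 10¹¹² Pa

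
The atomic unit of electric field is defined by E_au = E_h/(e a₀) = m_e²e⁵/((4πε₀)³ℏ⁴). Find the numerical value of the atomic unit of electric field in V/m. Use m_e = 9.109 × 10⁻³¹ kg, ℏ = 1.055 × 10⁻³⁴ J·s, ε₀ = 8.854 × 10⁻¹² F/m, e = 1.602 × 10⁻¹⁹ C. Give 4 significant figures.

5.131 × 10¹¹ V/m

E_au = E_h/(e a₀) = m_e²e⁵/((4πε₀)³ℏ⁴)
E_h = 4.354 × 10⁻¹⁸ J
a₀ = 5.297 × 10⁻¹¹ m
E_h/(e·a₀) = 5.131 × 10¹¹ V/m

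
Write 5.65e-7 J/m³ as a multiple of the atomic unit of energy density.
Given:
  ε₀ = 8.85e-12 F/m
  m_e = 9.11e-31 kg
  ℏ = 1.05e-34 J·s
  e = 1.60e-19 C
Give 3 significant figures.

atomic unit of energy density: u_au = E_h/a₀³ = m_e⁴e¹⁰/((4πε₀)⁵ℏ⁸) = 3.01e13 J/m³.
5.65e-7 / 3.01e13 = 1.88e-20

1.88e-20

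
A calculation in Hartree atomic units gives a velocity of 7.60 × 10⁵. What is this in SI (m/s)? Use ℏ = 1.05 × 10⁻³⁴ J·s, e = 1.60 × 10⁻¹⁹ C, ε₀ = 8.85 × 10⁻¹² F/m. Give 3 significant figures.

One atomic unit of velocity: v_au = e²/(4πε₀ℏ) = 2.19 × 10⁶ m/s.
7.60 × 10⁵ × 2.19 × 10⁶ m/s = 1.67 × 10¹² m/s

1.67 × 10¹² m/s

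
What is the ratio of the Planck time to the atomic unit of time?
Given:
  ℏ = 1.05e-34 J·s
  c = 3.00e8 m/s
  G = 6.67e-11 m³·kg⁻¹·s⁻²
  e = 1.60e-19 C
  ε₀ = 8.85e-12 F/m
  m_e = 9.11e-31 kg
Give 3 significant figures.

2.24e-27

Planck time: t_P = √(ℏG/c⁵) = 5.37e-44 s
atomic unit of time: τ_au = (4πε₀)²ℏ³/(m_e e⁴) = 2.40e-17 s
ratio = 5.37e-44 / 2.40e-17 = 2.24e-27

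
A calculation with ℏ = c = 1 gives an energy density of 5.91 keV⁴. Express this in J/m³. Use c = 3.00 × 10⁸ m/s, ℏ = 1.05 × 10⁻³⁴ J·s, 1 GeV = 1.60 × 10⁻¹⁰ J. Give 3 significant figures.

[E]/[L]³ = [E]⁴/(ℏc)³; restore (ℏc)⁻³.
1 GeV⁴ → 1/(ℏc)³ × (1 GeV in J)⁴ = 2.10 × 10³⁷ J/m³.
Convert the energy scale: 5.91 keV⁴ = 5.91 × 10⁻²⁴ GeV⁴.
Result: 5.91 × 10⁻²⁴ × 2.10 × 10³⁷ = 1.24 × 10¹⁴ J/m³.

1.24 × 10¹⁴ J/m³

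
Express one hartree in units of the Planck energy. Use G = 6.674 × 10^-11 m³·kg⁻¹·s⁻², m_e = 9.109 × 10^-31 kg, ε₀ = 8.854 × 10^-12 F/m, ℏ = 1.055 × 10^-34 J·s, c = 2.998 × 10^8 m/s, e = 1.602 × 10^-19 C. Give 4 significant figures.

hartree: E_h = m_e e⁴/(4πε₀ℏ)² = 4.354 × 10^-18 J
Planck energy: E_P = √(ℏc⁵/G) = 1.957 × 10^9 J
ratio = 4.354 × 10^-18 / 1.957 × 10^9 = 2.225 × 10^-27

2.225 × 10^-27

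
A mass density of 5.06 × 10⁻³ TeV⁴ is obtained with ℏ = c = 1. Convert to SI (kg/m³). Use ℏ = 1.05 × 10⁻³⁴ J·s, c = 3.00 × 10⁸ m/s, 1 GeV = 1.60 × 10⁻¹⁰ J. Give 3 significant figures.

1.18 × 10³⁰ kg/m³

Mass density is [E]/(c²[L]³) = [E]⁴/(ℏ³c⁵).
1 GeV⁴ → 1/(ℏ³c⁵) × (1 GeV in J)⁴ = 2.33 × 10²⁰ kg/m³.
Convert the energy scale: 5.06 × 10⁻³ TeV⁴ = 5.06 × 10⁹ GeV⁴.
Result: 5.06 × 10⁹ × 2.33 × 10²⁰ = 1.18 × 10³⁰ kg/m³.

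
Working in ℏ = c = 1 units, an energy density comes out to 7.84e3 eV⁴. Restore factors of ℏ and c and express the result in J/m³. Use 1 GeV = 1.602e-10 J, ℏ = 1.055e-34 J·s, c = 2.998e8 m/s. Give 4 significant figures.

[E]/[L]³ = [E]⁴/(ℏc)³; restore (ℏc)⁻³.
1 GeV⁴ → 1/(ℏc)³ × (1 GeV in J)⁴ = 2.082e37 J/m³.
Convert the energy scale: 7.84e3 eV⁴ = 7.84e-33 GeV⁴.
Result: 7.84e-33 × 2.082e37 = 1.632e5 J/m³.

1.632e5 J/m³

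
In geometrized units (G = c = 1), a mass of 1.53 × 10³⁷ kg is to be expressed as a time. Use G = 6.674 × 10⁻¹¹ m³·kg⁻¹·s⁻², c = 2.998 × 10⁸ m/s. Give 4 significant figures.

37.90 s

Mass → time via G/c³.
1.53 × 10³⁷ kg × (G/c³) = 37.90 s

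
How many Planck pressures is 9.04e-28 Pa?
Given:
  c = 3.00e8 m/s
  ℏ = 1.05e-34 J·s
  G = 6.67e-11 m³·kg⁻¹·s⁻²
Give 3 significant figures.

1.93e-141

Planck pressure: p_P = c⁷/(ℏG²) = 4.68e113 Pa.
9.04e-28 / 4.68e113 = 1.93e-141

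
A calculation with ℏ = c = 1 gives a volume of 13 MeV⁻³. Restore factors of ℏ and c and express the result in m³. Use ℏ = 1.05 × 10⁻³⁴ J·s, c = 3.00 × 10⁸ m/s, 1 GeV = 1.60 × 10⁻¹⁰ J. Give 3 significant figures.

9.92 × 10⁻³⁸ m³

Volume is [L]³ = [E]⁻³·(ℏc)³.
1 GeV⁻³ → (ℏc)³ × (1 GeV in J)⁻³ = 7.63 × 10⁻⁴⁸ m³.
Convert the energy scale: 13 MeV⁻³ = 1.30 × 10¹⁰ GeV⁻³.
Result: 1.30 × 10¹⁰ × 7.63 × 10⁻⁴⁸ = 9.92 × 10⁻³⁸ m³.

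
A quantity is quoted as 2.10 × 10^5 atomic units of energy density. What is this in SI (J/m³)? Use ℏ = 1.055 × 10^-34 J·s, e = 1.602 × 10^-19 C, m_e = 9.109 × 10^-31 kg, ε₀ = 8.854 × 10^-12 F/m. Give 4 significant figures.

6.151 × 10^18 J/m³

One atomic unit of energy density: u_au = E_h/a₀³ = m_e⁴e¹⁰/((4πε₀)⁵ℏ⁸) = 2.929 × 10^13 J/m³.
2.10 × 10^5 × 2.929 × 10^13 J/m³ = 6.151 × 10^18 J/m³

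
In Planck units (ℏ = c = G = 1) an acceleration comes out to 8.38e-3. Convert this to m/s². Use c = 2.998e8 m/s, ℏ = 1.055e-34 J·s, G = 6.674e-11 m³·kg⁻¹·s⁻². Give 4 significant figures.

One Planck acceleration: a_P = √(c⁷/(ℏG)) = 5.560e51 m/s².
8.38e-3 × 5.560e51 m/s² = 4.659e49 m/s²

4.659e49 m/s²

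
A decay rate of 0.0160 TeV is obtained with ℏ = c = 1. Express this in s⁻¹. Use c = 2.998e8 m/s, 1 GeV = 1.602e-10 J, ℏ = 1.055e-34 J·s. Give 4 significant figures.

2.430e25 s⁻¹

A rate is [E]/ℏ; divide by ℏ.
1 GeV → 1/ℏ × (1 GeV in J) = 1.518e24 s⁻¹.
Convert the energy scale: 0.0160 TeV = 16 GeV.
Result: 16 × 1.518e24 = 2.430e25 s⁻¹.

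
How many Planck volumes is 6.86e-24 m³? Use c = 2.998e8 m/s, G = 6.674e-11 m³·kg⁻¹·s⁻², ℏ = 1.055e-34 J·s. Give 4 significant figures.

Planck volume: V_P = (ℏG/c³)^(3/2) = 4.224e-105 m³.
6.86e-24 / 4.224e-105 = 1.624e81

1.624e81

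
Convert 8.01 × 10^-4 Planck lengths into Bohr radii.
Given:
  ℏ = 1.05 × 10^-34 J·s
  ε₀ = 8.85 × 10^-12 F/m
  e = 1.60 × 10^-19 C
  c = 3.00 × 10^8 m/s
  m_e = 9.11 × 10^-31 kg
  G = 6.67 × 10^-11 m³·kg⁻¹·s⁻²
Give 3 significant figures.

2.45 × 10^-28

Planck length: ℓ_P = √(ℏG/c³) = 1.61 × 10^-35 m
Bohr radius: a₀ = 4πε₀ℏ²/(m_e e²) = 5.26 × 10^-11 m
8.01 × 10^-4 × 1.61 × 10^-35 / 5.26 × 10^-11 = 2.45 × 10^-28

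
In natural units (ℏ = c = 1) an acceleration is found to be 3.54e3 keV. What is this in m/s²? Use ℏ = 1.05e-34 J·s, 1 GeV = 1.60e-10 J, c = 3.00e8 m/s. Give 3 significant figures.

1.62e30 m/s²

Acceleration is [L]/[T]² = c·[E]/ℏ.
1 GeV → c/ℏ × (1 GeV in J) = 4.57e32 m/s².
Convert the energy scale: 3.54e3 keV = 3.54e-3 GeV.
Result: 3.54e-3 × 4.57e32 = 1.62e30 m/s².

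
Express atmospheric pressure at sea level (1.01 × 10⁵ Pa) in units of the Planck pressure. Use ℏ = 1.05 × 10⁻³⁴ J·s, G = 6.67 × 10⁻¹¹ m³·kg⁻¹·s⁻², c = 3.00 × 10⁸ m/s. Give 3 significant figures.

2.16 × 10⁻¹⁰⁹

Planck pressure: p_P = c⁷/(ℏG²) = 4.68 × 10¹¹³ Pa.
1.01 × 10⁵ / 4.68 × 10¹¹³ = 2.16 × 10⁻¹⁰⁹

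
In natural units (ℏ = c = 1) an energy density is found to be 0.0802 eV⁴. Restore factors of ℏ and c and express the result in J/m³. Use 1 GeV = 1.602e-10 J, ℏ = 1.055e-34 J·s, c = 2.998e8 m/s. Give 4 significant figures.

[E]/[L]³ = [E]⁴/(ℏc)³; restore (ℏc)⁻³.
1 GeV⁴ → 1/(ℏc)³ × (1 GeV in J)⁴ = 2.082e37 J/m³.
Convert the energy scale: 0.0802 eV⁴ = 8.02e-38 GeV⁴.
Result: 8.02e-38 × 2.082e37 = 1.669 J/m³.

1.669 J/m³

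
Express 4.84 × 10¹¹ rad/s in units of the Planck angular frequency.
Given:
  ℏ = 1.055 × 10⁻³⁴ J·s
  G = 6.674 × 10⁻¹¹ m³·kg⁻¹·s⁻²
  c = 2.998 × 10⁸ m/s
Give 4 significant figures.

Planck angular frequency: ω_P = √(c⁵/(ℏG)) = 1.855 × 10⁴³ rad/s.
4.84 × 10¹¹ / 1.855 × 10⁴³ = 2.610 × 10⁻³²

2.610 × 10⁻³²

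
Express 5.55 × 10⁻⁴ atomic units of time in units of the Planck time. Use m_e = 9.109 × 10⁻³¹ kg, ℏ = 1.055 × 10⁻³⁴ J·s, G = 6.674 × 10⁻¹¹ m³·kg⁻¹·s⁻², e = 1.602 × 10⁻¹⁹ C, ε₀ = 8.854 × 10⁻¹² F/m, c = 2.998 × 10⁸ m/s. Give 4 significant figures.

2.494 × 10²³

atomic unit of time: τ_au = (4πε₀)²ℏ³/(m_e e⁴) = 2.423 × 10⁻¹⁷ s
Planck time: t_P = √(ℏG/c⁵) = 5.392 × 10⁻⁴⁴ s
5.55 × 10⁻⁴ × 2.423 × 10⁻¹⁷ / 5.392 × 10⁻⁴⁴ = 2.494 × 10²³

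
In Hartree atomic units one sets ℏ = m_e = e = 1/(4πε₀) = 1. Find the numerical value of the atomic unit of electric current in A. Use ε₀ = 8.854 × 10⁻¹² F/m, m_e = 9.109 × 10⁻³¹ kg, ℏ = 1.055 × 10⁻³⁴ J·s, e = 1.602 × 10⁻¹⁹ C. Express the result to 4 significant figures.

6.612 × 10⁻³ A

I_au = e E_h/ℏ = m_e e⁵/((4πε₀)²ℏ³)
E_h = 4.354 × 10⁻¹⁸ J
e·E_h/ℏ = 6.612 × 10⁻³ A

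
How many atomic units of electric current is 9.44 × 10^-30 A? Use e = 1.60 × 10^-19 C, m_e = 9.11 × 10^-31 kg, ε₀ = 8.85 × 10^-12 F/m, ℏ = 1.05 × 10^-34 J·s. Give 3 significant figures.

1.41 × 10^-27

atomic unit of electric current: I_au = e E_h/ℏ = m_e e⁵/((4πε₀)²ℏ³) = 6.67 × 10^-3 A.
9.44 × 10^-30 / 6.67 × 10^-3 = 1.41 × 10^-27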